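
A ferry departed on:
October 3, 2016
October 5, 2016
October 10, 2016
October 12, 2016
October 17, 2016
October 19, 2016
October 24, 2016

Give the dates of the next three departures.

The gap pattern 2, 5, 2, 5, 2, 5 repeats every 2 events.
These are the Mondays and Wednesdays of each week.
The following Wednesday is October 26, 2016.
The following Monday is October 31, 2016.
Next Wednesday: November 2, 2016.

October 26, 2016; October 31, 2016; November 2, 2016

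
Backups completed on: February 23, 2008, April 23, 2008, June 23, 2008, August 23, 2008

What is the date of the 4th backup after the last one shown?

April 23, 2009

The day-of-month is always 23 (60, 61, 61 days between events).
So this recurs on the 23rd of every 2 months.
October 2008: October 23, 2008.
December 2008: December 23, 2008.
Next: February 2009 → February 23, 2009.
April 2009: April 23, 2009.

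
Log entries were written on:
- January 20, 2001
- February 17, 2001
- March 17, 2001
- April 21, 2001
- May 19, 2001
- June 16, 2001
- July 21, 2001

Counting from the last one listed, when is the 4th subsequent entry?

November 17, 2001

These are Saturdays at 28- or 35-day spacing (28, 28, 35, 28, 28, 35).
The pattern: 3rd Saturday of the month.
August 2001 — 3rd Saturday is August 18, 2001.
September 2001 — 3rd Saturday is September 15, 2001.
3rd Saturday of October 2001: October 20, 2001.
3rd Saturday of November 2001: November 17, 2001.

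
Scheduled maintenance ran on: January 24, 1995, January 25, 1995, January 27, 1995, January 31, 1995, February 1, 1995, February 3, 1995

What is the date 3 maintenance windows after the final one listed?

February 10, 1995

Gaps: 1, 2, 4, 1, 2 days — not constant, but cyclic with period 3.
The events fall on every Tuesday, Wednesday and Friday.
Next Tuesday: February 7, 1995.
The following Wednesday is February 8, 1995.
Next Friday: February 10, 1995.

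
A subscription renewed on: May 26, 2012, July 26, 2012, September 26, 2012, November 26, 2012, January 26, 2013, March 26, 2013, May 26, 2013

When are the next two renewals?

July 26, 2013; September 26, 2013

Each date is the 26th; the gaps (61, 62, 61, 61, 59, 61) track the month lengths.
The rule is the 26th of every 2 months.
Next: July 2013 → July 26, 2013.
Next: September 2013 → September 26, 2013.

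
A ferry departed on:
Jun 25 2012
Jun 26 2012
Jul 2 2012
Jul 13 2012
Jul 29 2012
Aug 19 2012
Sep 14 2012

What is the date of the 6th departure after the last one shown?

The spacing grows by 5 each time: 1, 6, 11, 16, 21, 26 days.
Next gap: 31 days. Sep 14 2012 + 31 days = Oct 15 2012.
Next gap: 36 days. Oct 15 2012 + 36 days = Nov 20 2012.
Next gap: 41 days. Nov 20 2012 + 41 days = Dec 31 2012.
Next gap: 46 days. Dec 31 2012 + 46 days = Feb 15 2013.
Next gap: 51 days. Feb 15 2013 + 51 days = Apr 7 2013.
Next gap: 56 days. Apr 7 2013 + 56 days = Jun 2 2013.

Jun 2 2013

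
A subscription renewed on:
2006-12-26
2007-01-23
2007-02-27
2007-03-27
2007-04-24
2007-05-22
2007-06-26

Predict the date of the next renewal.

These are Tuesdays at 28- or 35-day spacing (28, 35, 28, 28, 28, 35).
The pattern: 4th Tuesday of the month.
4th Tuesday of July 2007: 2007-07-24.

2007-07-24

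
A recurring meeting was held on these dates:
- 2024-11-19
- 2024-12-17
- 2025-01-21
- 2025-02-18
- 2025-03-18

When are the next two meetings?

Gaps: 28, 35, 28, 28 days — a mix of 28 and 35. Every date is a Tuesday.
Each is the 3rd Tuesday of its month.
April 2025 — 3rd Tuesday is 2025-04-15.
May 2025 — 3rd Tuesday is 2025-05-20.

2025-04-15, 2025-05-20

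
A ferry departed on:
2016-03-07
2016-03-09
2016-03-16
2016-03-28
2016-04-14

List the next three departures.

2016-05-06, 2016-06-02, 2016-07-04

The spacing grows by 5 each time: 2, 7, 12, 17 days.
Next gap: 22 days. 2016-04-14 + 22 days = 2016-05-06.
Next gap: 27 days. 2016-05-06 + 27 days = 2016-06-02.
Next gap: 32 days. 2016-06-02 + 32 days = 2016-07-04.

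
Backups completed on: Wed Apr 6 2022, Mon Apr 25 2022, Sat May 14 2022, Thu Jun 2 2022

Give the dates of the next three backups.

Tue Jun 21 2022, Sun Jul 10 2022, Fri Jul 29 2022

Every event comes 19 days after the last (19, 19, 19).
Thu Jun 2 2022 + 19 days = Tue Jun 21 2022.
Tue Jun 21 2022 + 19 days = Sun Jul 10 2022.
Sun Jul 10 2022 + 19 days = Fri Jul 29 2022.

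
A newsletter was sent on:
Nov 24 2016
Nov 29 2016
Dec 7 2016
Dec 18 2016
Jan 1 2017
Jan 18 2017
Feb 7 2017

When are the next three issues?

Gaps: 5, 8, 11, 14, 17, 20 days — each gap is 3 larger than the previous one.
Next gap: 23 days. Feb 7 2017 + 23 days = Mar 2 2017.
Next gap: 26 days. Mar 2 2017 + 26 days = Mar 28 2017.
Next gap: 29 days. Mar 28 2017 + 29 days = Apr 26 2017.

Mar 2 2017, Mar 28 2017, Apr 26 2017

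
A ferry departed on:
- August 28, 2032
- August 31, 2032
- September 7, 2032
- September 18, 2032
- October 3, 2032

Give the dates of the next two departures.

October 22, 2032; November 14, 2032

Gaps: 3, 7, 11, 15 days — each gap is 4 larger than the previous one.
Next gap: 19 days. October 3, 2032 + 19 days = October 22, 2032.
Next gap: 23 days. October 22, 2032 + 23 days = November 14, 2032.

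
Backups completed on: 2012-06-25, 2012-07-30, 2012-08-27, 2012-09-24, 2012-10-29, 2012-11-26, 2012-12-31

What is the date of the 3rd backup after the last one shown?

2013-03-25

Every date is a Monday; gaps 35, 28, 28, 35, 28, 35 days.
Each is the last Monday of its month (at least one falls on the 29th or later, ruling out '4th Monday').
Last Monday of January 2013: 2013-01-28.
Last Monday of February 2013: 2013-02-25.
Last Monday of March 2013: 2013-03-25.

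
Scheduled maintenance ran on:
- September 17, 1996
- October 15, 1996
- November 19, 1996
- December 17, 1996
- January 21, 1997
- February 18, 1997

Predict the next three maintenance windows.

March 18, 1997; April 15, 1997; May 20, 1997

These are Tuesdays at 28- or 35-day spacing (28, 35, 28, 35, 28).
The pattern: 3rd Tuesday of the month.
3rd Tuesday of March 1997: March 18, 1997.
3rd Tuesday of April 1997: April 15, 1997.
3rd Tuesday of May 1997: May 20, 1997.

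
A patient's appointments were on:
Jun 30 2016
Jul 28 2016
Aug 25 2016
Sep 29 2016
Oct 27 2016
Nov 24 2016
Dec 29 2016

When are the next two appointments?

All Thursdays; the gaps (28, 28, 35, 28, 28, 35) vary with month length.
This is the last Thursday of each month.
Last Thursday of January 2017: Jan 26 2017.
Last Thursday of February 2017: Feb 23 2017.

Jan 26 2017, Feb 23 2017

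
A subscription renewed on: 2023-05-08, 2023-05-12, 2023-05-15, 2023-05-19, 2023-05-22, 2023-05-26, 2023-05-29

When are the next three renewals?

Gaps: 4, 3, 4, 3, 4, 3 days — not constant, but cyclic with period 2.
The events fall on every Monday and Friday.
Next Friday: 2023-06-02.
Next Monday: 2023-06-05.
The following Friday is 2023-06-09.

2023-06-02, 2023-06-05, 2023-06-09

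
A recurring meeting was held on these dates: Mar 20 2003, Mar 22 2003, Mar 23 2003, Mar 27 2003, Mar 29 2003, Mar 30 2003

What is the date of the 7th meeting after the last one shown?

The gap pattern 2, 1, 4, 2, 1 repeats every 3 events.
These are the Thursdays, Saturdays and Sundays of each week.
The following Thursday is Apr 3 2003.
Next Saturday: Apr 5 2003.
The following Sunday is Apr 6 2003.
The following Thursday is Apr 10 2003.
The following Saturday is Apr 12 2003.
Next Sunday: Apr 13 2003.
Next Thursday: Apr 17 2003.

Apr 17 2003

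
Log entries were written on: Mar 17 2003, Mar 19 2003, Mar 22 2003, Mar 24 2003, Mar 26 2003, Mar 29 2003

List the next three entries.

Mar 31 2003, Apr 2 2003, Apr 5 2003

Every event lands on a Monday or Wednesday or Saturday (gaps cycle 2, 3, 2, 2, 3).
So the schedule is: every Monday, Wednesday and Saturday.
Next Monday: Mar 31 2003.
The following Wednesday is Apr 2 2003.
The following Saturday is Apr 5 2003.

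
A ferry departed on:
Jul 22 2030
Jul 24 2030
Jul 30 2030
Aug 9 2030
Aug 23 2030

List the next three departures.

The spacing grows by 4 each time: 2, 6, 10, 14 days.
Next gap: 18 days. Aug 23 2030 + 18 days = Sep 10 2030.
Next gap: 22 days. Sep 10 2030 + 22 days = Oct 2 2030.
Next gap: 26 days. Oct 2 2030 + 26 days = Oct 28 2030.

Sep 10 2030, Oct 2 2030, Oct 28 2030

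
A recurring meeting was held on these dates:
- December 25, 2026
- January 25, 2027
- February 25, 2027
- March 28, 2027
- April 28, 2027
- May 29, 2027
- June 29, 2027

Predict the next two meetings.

Every event comes 31 days after the last (31, 31, 31, 31, 31, 31).
June 29, 2027 + 31 days = July 30, 2027.
July 30, 2027 + 31 days = August 30, 2027.

July 30, 2027; August 30, 2027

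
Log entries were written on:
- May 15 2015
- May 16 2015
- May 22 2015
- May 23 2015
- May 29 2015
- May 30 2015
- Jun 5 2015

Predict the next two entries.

Gaps: 1, 6, 1, 6, 1, 6 days — not constant, but cyclic with period 2.
The events fall on every Friday and Saturday.
Next Saturday: Jun 6 2015.
Next Friday: Jun 12 2015.

Jun 6 2015, Jun 12 2015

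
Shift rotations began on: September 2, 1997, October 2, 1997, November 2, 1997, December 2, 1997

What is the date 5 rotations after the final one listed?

May 2, 1998

The day-of-month is always 2 (30, 31, 30 days between events).
So this recurs on the 2nd of each month.
January 1998: January 2, 1998.
February 1998: February 2, 1998.
March 1998: March 2, 1998.
April 1998: April 2, 1998.
Next: May 1998 → May 2, 1998.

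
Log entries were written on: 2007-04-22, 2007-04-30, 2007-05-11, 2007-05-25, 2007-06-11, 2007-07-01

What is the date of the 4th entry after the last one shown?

2007-10-19

Intervals are 8, 11, 14, 17, 20 days — an arithmetic progression with common difference 3.
Next gap: 23 days. 2007-07-01 + 23 days = 2007-07-24.
Next gap: 26 days. 2007-07-24 + 26 days = 2007-08-19.
Next gap: 29 days. 2007-08-19 + 29 days = 2007-09-17.
Next gap: 32 days. 2007-09-17 + 32 days = 2007-10-19.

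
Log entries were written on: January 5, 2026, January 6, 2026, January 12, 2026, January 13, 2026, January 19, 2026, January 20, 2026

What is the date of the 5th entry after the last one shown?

February 9, 2026

Every event lands on a Monday or Tuesday (gaps cycle 1, 6, 1, 6, 1).
So the schedule is: every Monday and Tuesday.
The following Monday is January 26, 2026.
The following Tuesday is January 27, 2026.
The following Monday is February 2, 2026.
The following Tuesday is February 3, 2026.
The following Monday is February 9, 2026.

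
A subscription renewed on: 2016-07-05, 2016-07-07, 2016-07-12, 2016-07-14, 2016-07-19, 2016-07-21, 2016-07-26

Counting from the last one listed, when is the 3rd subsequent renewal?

The gap pattern 2, 5, 2, 5, 2, 5 repeats every 2 events.
These are the Tuesdays and Thursdays of each week.
Next Thursday: 2016-07-28.
Next Tuesday: 2016-08-02.
Next Thursday: 2016-08-04.

2016-08-04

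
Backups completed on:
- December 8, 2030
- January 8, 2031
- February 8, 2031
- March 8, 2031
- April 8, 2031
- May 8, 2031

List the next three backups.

Each date is the 8th; the gaps (31, 31, 28, 31, 30) track the month lengths.
The rule is the 8th of each month.
June 2031: June 8, 2031.
Next: July 2031 → July 8, 2031.
Next: August 2031 → August 8, 2031.

June 8, 2031; July 8, 2031; August 8, 2031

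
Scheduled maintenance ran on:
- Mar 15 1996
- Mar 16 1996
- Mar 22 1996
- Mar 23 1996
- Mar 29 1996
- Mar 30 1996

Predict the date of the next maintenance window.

Every event lands on a Friday or Saturday (gaps cycle 1, 6, 1, 6, 1).
So the schedule is: every Friday and Saturday.
Next Friday: Apr 5 1996.

Apr 5 1996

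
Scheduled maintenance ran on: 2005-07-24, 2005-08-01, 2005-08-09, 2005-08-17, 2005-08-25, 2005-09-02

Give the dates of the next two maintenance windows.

The spacing is 8, 8, 8, 8, 8 days — always 8 days.
2005-09-02 + 8 days = 2005-09-10.
2005-09-10 + 8 days = 2005-09-18.

2005-09-10, 2005-09-18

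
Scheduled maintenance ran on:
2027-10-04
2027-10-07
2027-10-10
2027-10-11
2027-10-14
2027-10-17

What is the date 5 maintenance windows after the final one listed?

2027-10-28

The gap pattern 3, 3, 1, 3, 3 repeats every 3 events.
These are the Mondays, Thursdays and Sundays of each week.
The following Monday is 2027-10-18.
The following Thursday is 2027-10-21.
The following Sunday is 2027-10-24.
The following Monday is 2027-10-25.
Next Thursday: 2027-10-28.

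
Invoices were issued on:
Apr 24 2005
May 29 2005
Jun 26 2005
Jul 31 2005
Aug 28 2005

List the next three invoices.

All Sundays; the gaps (35, 28, 35, 28) vary with month length.
This is the last Sunday of each month.
September 2005 ends with Sunday Sep 25 2005.
Last Sunday of October 2005: Oct 30 2005.
Last Sunday of November 2005: Nov 27 2005.

Sep 25 2005, Oct 30 2005, Nov 27 2005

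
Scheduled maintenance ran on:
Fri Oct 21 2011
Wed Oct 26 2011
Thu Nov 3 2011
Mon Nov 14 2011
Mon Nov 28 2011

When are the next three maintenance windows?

Thu Dec 15 2011, Wed Jan 4 2012, Fri Jan 27 2012

Intervals are 5, 8, 11, 14 days — an arithmetic progression with common difference 3.
Next gap: 17 days. Mon Nov 28 2011 + 17 days = Thu Dec 15 2011.
Next gap: 20 days. Thu Dec 15 2011 + 20 days = Wed Jan 4 2012.
Next gap: 23 days. Wed Jan 4 2012 + 23 days = Fri Jan 27 2012.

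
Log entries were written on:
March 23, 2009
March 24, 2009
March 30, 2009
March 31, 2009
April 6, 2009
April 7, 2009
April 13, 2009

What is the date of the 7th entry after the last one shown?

May 5, 2009

The gap pattern 1, 6, 1, 6, 1, 6 repeats every 2 events.
These are the Mondays and Tuesdays of each week.
Next Tuesday: April 14, 2009.
Next Monday: April 20, 2009.
Next Tuesday: April 21, 2009.
Next Monday: April 27, 2009.
The following Tuesday is April 28, 2009.
Next Monday: May 4, 2009.
The following Tuesday is May 5, 2009.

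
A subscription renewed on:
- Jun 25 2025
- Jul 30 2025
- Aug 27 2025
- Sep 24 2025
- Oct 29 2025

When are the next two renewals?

All Wednesdays; the gaps (35, 28, 28, 35) vary with month length.
This is the last Wednesday of each month.
Last Wednesday of November 2025: Nov 26 2025.
Last Wednesday of December 2025: Dec 31 2025.

Nov 26 2025, Dec 31 2025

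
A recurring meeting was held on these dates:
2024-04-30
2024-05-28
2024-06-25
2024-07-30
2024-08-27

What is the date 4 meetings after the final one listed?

All Tuesdays; the gaps (28, 28, 35, 28) vary with month length.
This is the last Tuesday of each month.
September 2024 ends with Tuesday 2024-09-24.
Last Tuesday of October 2024: 2024-10-29.
November 2024 ends with Tuesday 2024-11-26.
Last Tuesday of December 2024: 2024-12-31.

2024-12-31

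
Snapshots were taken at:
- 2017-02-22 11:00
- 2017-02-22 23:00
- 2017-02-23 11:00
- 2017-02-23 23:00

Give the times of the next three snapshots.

Spacing: 12, 12, 12 h — constant 12 h.
2017-02-23 23:00 + 12 h = 2017-02-24 11:00.
2017-02-24 11:00 + 12 h = 2017-02-24 23:00.
2017-02-24 23:00 + 12 h = 2017-02-25 11:00.

2017-02-24 11:00, 2017-02-24 23:00, 2017-02-25 11:00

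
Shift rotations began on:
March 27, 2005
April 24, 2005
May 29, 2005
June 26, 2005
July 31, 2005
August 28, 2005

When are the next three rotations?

All Sundays; the gaps (28, 35, 28, 35, 28) vary with month length.
This is the last Sunday of each month.
Last Sunday of September 2005: September 25, 2005.
Last Sunday of October 2005: October 30, 2005.
November 2005 ends with Sunday November 27, 2005.

September 25, 2005; October 30, 2005; November 27, 2005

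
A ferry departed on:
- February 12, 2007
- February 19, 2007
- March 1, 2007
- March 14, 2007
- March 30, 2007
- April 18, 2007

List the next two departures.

Intervals are 7, 10, 13, 16, 19 days — an arithmetic progression with common difference 3.
Next gap: 22 days. April 18, 2007 + 22 days = May 10, 2007.
Next gap: 25 days. May 10, 2007 + 25 days = June 4, 2007.

May 10, 2007; June 4, 2007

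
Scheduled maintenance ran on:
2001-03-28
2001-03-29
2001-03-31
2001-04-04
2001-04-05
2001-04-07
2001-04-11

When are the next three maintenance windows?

2001-04-12, 2001-04-14, 2001-04-18

Gaps: 1, 2, 4, 1, 2, 4 days — not constant, but cyclic with period 3.
The events fall on every Wednesday, Thursday and Saturday.
The following Thursday is 2001-04-12.
Next Saturday: 2001-04-14.
The following Wednesday is 2001-04-18.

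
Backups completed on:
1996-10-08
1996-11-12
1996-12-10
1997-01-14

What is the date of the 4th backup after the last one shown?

1997-05-13

Gaps: 35, 28, 35 days — a mix of 28 and 35. Every date is a Tuesday.
Each is the 2nd Tuesday of its month.
2nd Tuesday of February 1997: 1997-02-11.
March 1997 — 2nd Tuesday is 1997-03-11.
2nd Tuesday of April 1997: 1997-04-08.
May 1997 — 2nd Tuesday is 1997-05-13.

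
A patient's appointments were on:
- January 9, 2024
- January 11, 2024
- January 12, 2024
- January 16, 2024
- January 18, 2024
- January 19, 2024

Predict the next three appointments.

Every event lands on a Tuesday or Thursday or Friday (gaps cycle 2, 1, 4, 2, 1).
So the schedule is: every Tuesday, Thursday and Friday.
The following Tuesday is January 23, 2024.
Next Thursday: January 25, 2024.
The following Friday is January 26, 2024.

January 23, 2024; January 25, 2024; January 26, 2024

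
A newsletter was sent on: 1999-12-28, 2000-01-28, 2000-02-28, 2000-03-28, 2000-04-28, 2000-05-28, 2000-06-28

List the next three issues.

2000-07-28, 2000-08-28, 2000-09-28

The day-of-month is always 28 (31, 31, 29, 31, 30, 31 days between events).
So this recurs on the 28th of each month.
Next: July 2000 → 2000-07-28.
Next: August 2000 → 2000-08-28.
September 2000: 2000-09-28.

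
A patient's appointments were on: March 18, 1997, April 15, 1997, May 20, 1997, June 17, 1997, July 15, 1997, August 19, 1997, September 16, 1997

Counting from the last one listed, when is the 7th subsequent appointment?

All dates are Tuesdays, 28, 35, 28, 28, 35, 28 days apart.
Specifically, the 3rd Tuesday of each month.
3rd Tuesday of October 1997: October 21, 1997.
November 1997 — 3rd Tuesday is November 18, 1997.
3rd Tuesday of December 1997: December 16, 1997.
3rd Tuesday of January 1998: January 20, 1998.
3rd Tuesday of February 1998: February 17, 1998.
March 1998 — 3rd Tuesday is March 17, 1998.
April 1998 — 3rd Tuesday is April 21, 1998.

April 21, 1998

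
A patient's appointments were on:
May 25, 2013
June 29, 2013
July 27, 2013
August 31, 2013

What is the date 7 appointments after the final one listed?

Every date is a Saturday; gaps 35, 28, 35 days.
Each is the last Saturday of its month (at least one falls on the 29th or later, ruling out '4th Saturday').
September 2013 ends with Saturday September 28, 2013.
October 2013 ends with Saturday October 26, 2013.
November 2013 ends with Saturday November 30, 2013.
Last Saturday of December 2013: December 28, 2013.
Last Saturday of January 2014: January 25, 2014.
Last Saturday of February 2014: February 22, 2014.
Last Saturday of March 2014: March 29, 2014.

March 29, 2014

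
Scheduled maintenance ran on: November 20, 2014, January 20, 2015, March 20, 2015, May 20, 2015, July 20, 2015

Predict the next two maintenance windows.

Gaps: 61, 59, 61, 61 days — not constant. Every event is on the 20th of the month.
Pattern: the 20th of every 2 months.
September 2015: September 20, 2015.
Next: November 2015 → November 20, 2015.

September 20, 2015; November 20, 2015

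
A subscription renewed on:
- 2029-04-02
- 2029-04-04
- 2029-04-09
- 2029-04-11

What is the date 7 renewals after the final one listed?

2029-05-07

Every event lands on a Monday or Wednesday (gaps cycle 2, 5, 2).
So the schedule is: every Monday and Wednesday.
The following Monday is 2029-04-16.
Next Wednesday: 2029-04-18.
Next Monday: 2029-04-23.
The following Wednesday is 2029-04-25.
The following Monday is 2029-04-30.
Next Wednesday: 2029-05-02.
The following Monday is 2029-05-07.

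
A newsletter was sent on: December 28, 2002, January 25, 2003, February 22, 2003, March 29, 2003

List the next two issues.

These are Saturdays with 28, 28, 35-day gaps.
Each is the final Saturday of its month — March 29, 2003 is past the 28th, so '4th Saturday' doesn't fit.
April 2003 ends with Saturday April 26, 2003.
May 2003 ends with Saturday May 31, 2003.

April 26, 2003; May 31, 2003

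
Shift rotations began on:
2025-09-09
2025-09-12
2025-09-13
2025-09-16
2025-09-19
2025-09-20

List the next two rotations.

The gap pattern 3, 1, 3, 3, 1 repeats every 3 events.
These are the Tuesdays, Fridays and Saturdays of each week.
Next Tuesday: 2025-09-23.
The following Friday is 2025-09-26.

2025-09-23, 2025-09-26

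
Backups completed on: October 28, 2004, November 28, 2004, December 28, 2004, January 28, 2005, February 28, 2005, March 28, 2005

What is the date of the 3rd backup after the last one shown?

The day-of-month is always 28 (31, 30, 31, 31, 28 days between events).
So this recurs on the 28th of each month.
April 2005: April 28, 2005.
May 2005: May 28, 2005.
Next: June 2005 → June 28, 2005.

June 28, 2005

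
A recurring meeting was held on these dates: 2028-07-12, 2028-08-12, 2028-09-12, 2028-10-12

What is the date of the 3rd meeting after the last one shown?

Each date is the 12th; the gaps (31, 31, 30) track the month lengths.
The rule is the 12th of each month.
November 2028: 2028-11-12.
December 2028: 2028-12-12.
Next: January 2029 → 2029-01-12.

2029-01-12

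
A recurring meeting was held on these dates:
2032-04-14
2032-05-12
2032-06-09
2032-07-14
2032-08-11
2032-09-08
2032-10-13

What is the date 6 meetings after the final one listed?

Gaps: 28, 28, 35, 28, 28, 35 days — a mix of 28 and 35. Every date is a Wednesday.
Each is the 2nd Wednesday of its month.
2nd Wednesday of November 2032: 2032-11-10.
2nd Wednesday of December 2032: 2032-12-08.
2nd Wednesday of January 2033: 2033-01-12.
2nd Wednesday of February 2033: 2033-02-09.
March 2033 — 2nd Wednesday is 2033-03-09.
April 2033 — 2nd Wednesday is 2033-04-13.

2033-04-13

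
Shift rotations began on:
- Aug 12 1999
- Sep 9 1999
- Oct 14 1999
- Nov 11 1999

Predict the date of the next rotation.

Dec 9 1999

All dates are Thursdays, 28, 35, 28 days apart.
Specifically, the 2nd Thursday of each month.
2nd Thursday of December 1999: Dec 9 1999.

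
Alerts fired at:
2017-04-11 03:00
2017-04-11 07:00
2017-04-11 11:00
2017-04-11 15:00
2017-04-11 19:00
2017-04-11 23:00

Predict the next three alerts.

Spacing: 4, 4, 4, 4, 4 h — constant 4 h.
2017-04-11 23:00 + 4 h = 2017-04-12 03:00.
2017-04-12 03:00 + 4 h = 2017-04-12 07:00.
2017-04-12 07:00 + 4 h = 2017-04-12 11:00.

2017-04-12 03:00, 2017-04-12 07:00, 2017-04-12 11:00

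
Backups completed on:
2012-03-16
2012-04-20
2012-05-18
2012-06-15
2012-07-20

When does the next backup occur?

2012-08-17

These are Fridays at 28- or 35-day spacing (35, 28, 28, 35).
The pattern: 3rd Friday of the month.
3rd Friday of August 2012: 2012-08-17.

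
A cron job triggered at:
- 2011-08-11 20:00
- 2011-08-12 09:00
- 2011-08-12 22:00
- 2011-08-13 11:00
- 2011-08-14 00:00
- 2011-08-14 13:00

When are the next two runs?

Spacing: 13, 13, 13, 13, 13 h — constant 13 h.
2011-08-14 13:00 + 13 h = 2011-08-15 02:00.
2011-08-15 02:00 + 13 h = 2011-08-15 15:00.

2011-08-15 02:00, 2011-08-15 15:00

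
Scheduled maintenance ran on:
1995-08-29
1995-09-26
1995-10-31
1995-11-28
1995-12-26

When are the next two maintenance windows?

Every date is a Tuesday; gaps 28, 35, 28, 28 days.
Each is the last Tuesday of its month (at least one falls on the 29th or later, ruling out '4th Tuesday').
Last Tuesday of January 1996: 1996-01-30.
February 1996 ends with Tuesday 1996-02-27.

1996-01-30, 1996-02-27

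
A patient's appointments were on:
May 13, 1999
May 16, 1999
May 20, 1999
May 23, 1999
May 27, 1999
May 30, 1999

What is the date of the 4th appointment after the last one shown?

The gap pattern 3, 4, 3, 4, 3 repeats every 2 events.
These are the Thursdays and Sundays of each week.
The following Thursday is June 3, 1999.
The following Sunday is June 6, 1999.
The following Thursday is June 10, 1999.
Next Sunday: June 13, 1999.

June 13, 1999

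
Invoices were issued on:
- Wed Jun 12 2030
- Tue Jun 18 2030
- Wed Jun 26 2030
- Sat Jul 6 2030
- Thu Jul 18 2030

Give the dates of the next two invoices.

Thu Aug 1 2030, Sat Aug 17 2030

Gaps: 6, 8, 10, 12 days — each gap is 2 larger than the previous one.
Next gap: 14 days. Thu Jul 18 2030 + 14 days = Thu Aug 1 2030.
Next gap: 16 days. Thu Aug 1 2030 + 16 days = Sat Aug 17 2030.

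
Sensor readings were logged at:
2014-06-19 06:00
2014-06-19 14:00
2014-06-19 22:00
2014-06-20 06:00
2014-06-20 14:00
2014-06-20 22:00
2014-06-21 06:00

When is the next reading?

2014-06-21 14:00

Gaps: 8, 8, 8, 8, 8, 8 hours — each event is 8 hours after the previous one.
2014-06-21 06:00 + 8 h = 2014-06-21 14:00.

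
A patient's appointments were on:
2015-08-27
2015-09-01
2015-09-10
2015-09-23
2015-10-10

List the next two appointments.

2015-10-31, 2015-11-25

Intervals are 5, 9, 13, 17 days — an arithmetic progression with common difference 4.
Next gap: 21 days. 2015-10-10 + 21 days = 2015-10-31.
Next gap: 25 days. 2015-10-31 + 25 days = 2015-11-25.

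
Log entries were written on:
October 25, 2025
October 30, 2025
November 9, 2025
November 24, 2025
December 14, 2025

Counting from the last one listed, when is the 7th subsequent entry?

September 20, 2026

Gaps: 5, 10, 15, 20 days — each gap is 5 larger than the previous one.
Next gap: 25 days. December 14, 2025 + 25 days = January 8, 2026.
Next gap: 30 days. January 8, 2026 + 30 days = February 7, 2026.
Next gap: 35 days. February 7, 2026 + 35 days = March 14, 2026.
Next gap: 40 days. March 14, 2026 + 40 days = April 23, 2026.
Next gap: 45 days. April 23, 2026 + 45 days = June 7, 2026.
Next gap: 50 days. June 7, 2026 + 50 days = July 27, 2026.
Next gap: 55 days. July 27, 2026 + 55 days = September 20, 2026.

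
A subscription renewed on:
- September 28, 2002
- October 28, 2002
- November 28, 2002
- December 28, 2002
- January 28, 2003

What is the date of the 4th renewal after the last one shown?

Gaps: 30, 31, 30, 31 days — not constant. Every event is on the 28th of the month.
Pattern: the 28th of each month.
February 2003: February 28, 2003.
March 2003: March 28, 2003.
Next: April 2003 → April 28, 2003.
May 2003: May 28, 2003.

May 28, 2003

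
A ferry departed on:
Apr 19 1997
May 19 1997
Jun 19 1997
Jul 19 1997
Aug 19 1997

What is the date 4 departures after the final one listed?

Each date is the 19th; the gaps (30, 31, 30, 31) track the month lengths.
The rule is the 19th of each month.
September 1997: Sep 19 1997.
Next: October 1997 → Oct 19 1997.
Next: November 1997 → Nov 19 1997.
Next: December 1997 → Dec 19 1997.

Dec 19 1997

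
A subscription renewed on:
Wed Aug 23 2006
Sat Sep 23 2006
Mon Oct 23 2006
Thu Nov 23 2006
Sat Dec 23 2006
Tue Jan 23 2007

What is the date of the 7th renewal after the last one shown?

Thu Aug 23 2007

Gaps: 31, 30, 31, 30, 31 days — not constant. Every event is on the 23rd of the month.
Pattern: the 23rd of each month.
February 2007: Fri Feb 23 2007.
Next: March 2007 → Fri Mar 23 2007.
Next: April 2007 → Mon Apr 23 2007.
Next: May 2007 → Wed May 23 2007.
Next: June 2007 → Sat Jun 23 2007.
Next: July 2007 → Mon Jul 23 2007.
August 2007: Thu Aug 23 2007.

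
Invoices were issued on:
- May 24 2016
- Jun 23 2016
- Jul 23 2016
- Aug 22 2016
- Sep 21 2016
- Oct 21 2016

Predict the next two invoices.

Nov 20 2016, Dec 20 2016

Gaps between consecutive events: 30, 30, 30, 30, 30 days — a constant 30-day interval.
Oct 21 2016 + 30 days = Nov 20 2016.
Nov 20 2016 + 30 days = Dec 20 2016.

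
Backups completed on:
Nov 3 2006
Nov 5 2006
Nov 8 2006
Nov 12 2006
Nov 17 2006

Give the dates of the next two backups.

The spacing grows by 1 each time: 2, 3, 4, 5 days.
Next gap: 6 days. Nov 17 2006 + 6 days = Nov 23 2006.
Next gap: 7 days. Nov 23 2006 + 7 days = Nov 30 2006.

Nov 23 2006, Nov 30 2006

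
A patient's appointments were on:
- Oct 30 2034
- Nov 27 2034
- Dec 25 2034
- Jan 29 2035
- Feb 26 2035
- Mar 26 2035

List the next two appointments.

Apr 30 2035, May 28 2035

All Mondays; the gaps (28, 28, 35, 28, 28) vary with month length.
This is the last Monday of each month.
Last Monday of April 2035: Apr 30 2035.
May 2035 ends with Monday May 28 2035.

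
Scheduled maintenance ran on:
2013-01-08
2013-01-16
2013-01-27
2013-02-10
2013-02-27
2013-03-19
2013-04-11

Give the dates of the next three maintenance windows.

The spacing grows by 3 each time: 8, 11, 14, 17, 20, 23 days.
Next gap: 26 days. 2013-04-11 + 26 days = 2013-05-07.
Next gap: 29 days. 2013-05-07 + 29 days = 2013-06-05.
Next gap: 32 days. 2013-06-05 + 32 days = 2013-07-07.

2013-05-07, 2013-06-05, 2013-07-07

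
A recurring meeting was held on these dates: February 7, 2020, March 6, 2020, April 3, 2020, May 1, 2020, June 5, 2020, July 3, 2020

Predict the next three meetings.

August 7, 2020; September 4, 2020; October 2, 2020

These are Fridays at 28- or 35-day spacing (28, 28, 28, 35, 28).
The pattern: 1st Friday of the month.
August 2020 — 1st Friday is August 7, 2020.
September 2020 — 1st Friday is September 4, 2020.
1st Friday of October 2020: October 2, 2020.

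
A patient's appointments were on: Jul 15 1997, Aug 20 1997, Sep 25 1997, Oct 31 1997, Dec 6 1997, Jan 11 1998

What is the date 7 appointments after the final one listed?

Gaps between consecutive events: 36, 36, 36, 36, 36 days — a constant 36-day interval.
Jan 11 1998 + 36 days = Feb 16 1998.
Feb 16 1998 + 36 days = Mar 24 1998.
Mar 24 1998 + 36 days = Apr 29 1998.
Apr 29 1998 + 36 days = Jun 4 1998.
Jun 4 1998 + 36 days = Jul 10 1998.
Jul 10 1998 + 36 days = Aug 15 1998.
Aug 15 1998 + 36 days = Sep 20 1998.

Sep 20 1998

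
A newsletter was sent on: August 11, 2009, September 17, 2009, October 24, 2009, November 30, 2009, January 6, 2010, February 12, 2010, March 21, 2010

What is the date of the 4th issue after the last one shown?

The spacing is 37, 37, 37, 37, 37, 37 days — always 37 days.
March 21, 2010 + 37 days = April 27, 2010.
April 27, 2010 + 37 days = June 3, 2010.
June 3, 2010 + 37 days = July 10, 2010.
July 10, 2010 + 37 days = August 16, 2010.

August 16, 2010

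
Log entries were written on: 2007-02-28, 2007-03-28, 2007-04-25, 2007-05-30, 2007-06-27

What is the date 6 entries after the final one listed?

2007-12-26

All Wednesdays; the gaps (28, 28, 35, 28) vary with month length.
This is the last Wednesday of each month.
July 2007 ends with Wednesday 2007-07-25.
August 2007 ends with Wednesday 2007-08-29.
September 2007 ends with Wednesday 2007-09-26.
Last Wednesday of October 2007: 2007-10-31.
November 2007 ends with Wednesday 2007-11-28.
Last Wednesday of December 2007: 2007-12-26.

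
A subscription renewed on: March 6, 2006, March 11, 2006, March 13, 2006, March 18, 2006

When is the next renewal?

Gaps: 5, 2, 5 days — not constant, but cyclic with period 2.
The events fall on every Monday and Saturday.
Next Monday: March 20, 2006.

March 20, 2006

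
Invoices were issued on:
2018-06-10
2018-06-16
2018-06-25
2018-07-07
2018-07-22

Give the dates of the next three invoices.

2018-08-09, 2018-08-30, 2018-09-23

Intervals are 6, 9, 12, 15 days — an arithmetic progression with common difference 3.
Next gap: 18 days. 2018-07-22 + 18 days = 2018-08-09.
Next gap: 21 days. 2018-08-09 + 21 days = 2018-08-30.
Next gap: 24 days. 2018-08-30 + 24 days = 2018-09-23.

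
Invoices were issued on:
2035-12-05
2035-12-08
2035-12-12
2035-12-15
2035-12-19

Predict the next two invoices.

2035-12-22, 2035-12-26

The gap pattern 3, 4, 3, 4 repeats every 2 events.
These are the Wednesdays and Saturdays of each week.
Next Saturday: 2035-12-22.
Next Wednesday: 2035-12-26.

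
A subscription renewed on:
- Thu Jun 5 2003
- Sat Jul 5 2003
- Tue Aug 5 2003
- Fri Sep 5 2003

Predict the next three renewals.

Each date is the 5th; the gaps (30, 31, 31) track the month lengths.
The rule is the 5th of each month.
October 2003: Sun Oct 5 2003.
Next: November 2003 → Wed Nov 5 2003.
December 2003: Fri Dec 5 2003.

Sun Oct 5 2003, Wed Nov 5 2003, Fri Dec 5 2003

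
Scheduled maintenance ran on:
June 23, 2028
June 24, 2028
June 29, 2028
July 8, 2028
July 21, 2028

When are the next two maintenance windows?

August 7, 2028; August 28, 2028

The spacing grows by 4 each time: 1, 5, 9, 13 days.
Next gap: 17 days. July 21, 2028 + 17 days = August 7, 2028.
Next gap: 21 days. August 7, 2028 + 21 days = August 28, 2028.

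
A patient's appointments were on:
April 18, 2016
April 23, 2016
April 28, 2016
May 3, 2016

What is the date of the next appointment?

Every event comes 5 days after the last (5, 5, 5).
May 3, 2016 + 5 days = May 8, 2016.

May 8, 2016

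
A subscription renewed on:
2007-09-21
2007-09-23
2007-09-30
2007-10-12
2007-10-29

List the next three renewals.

2007-11-20, 2007-12-17, 2008-01-18

Intervals are 2, 7, 12, 17 days — an arithmetic progression with common difference 5.
Next gap: 22 days. 2007-10-29 + 22 days = 2007-11-20.
Next gap: 27 days. 2007-11-20 + 27 days = 2007-12-17.
Next gap: 32 days. 2007-12-17 + 32 days = 2008-01-18.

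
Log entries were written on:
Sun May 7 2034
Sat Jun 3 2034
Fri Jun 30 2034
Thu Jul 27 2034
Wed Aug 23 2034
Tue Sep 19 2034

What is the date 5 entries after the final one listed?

Thu Feb 1 2035

Every event comes 27 days after the last (27, 27, 27, 27, 27).
Tue Sep 19 2034 + 27 days = Mon Oct 16 2034.
Mon Oct 16 2034 + 27 days = Sun Nov 12 2034.
Sun Nov 12 2034 + 27 days = Sat Dec 9 2034.
Sat Dec 9 2034 + 27 days = Fri Jan 5 2035.
Fri Jan 5 2035 + 27 days = Thu Feb 1 2035.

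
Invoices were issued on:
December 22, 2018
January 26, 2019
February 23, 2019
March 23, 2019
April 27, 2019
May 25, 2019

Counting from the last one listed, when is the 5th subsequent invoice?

All dates are Saturdays, 35, 28, 28, 35, 28 days apart.
Specifically, the 4th Saturday of each month.
4th Saturday of June 2019: June 22, 2019.
July 2019 — 4th Saturday is July 27, 2019.
August 2019 — 4th Saturday is August 24, 2019.
4th Saturday of September 2019: September 28, 2019.
October 2019 — 4th Saturday is October 26, 2019.

October 26, 2019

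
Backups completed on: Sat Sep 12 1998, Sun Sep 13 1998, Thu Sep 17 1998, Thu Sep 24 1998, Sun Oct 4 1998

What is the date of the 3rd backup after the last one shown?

Sat Nov 21 1998

The spacing grows by 3 each time: 1, 4, 7, 10 days.
Next gap: 13 days. Sun Oct 4 1998 + 13 days = Sat Oct 17 1998.
Next gap: 16 days. Sat Oct 17 1998 + 16 days = Mon Nov 2 1998.
Next gap: 19 days. Mon Nov 2 1998 + 19 days = Sat Nov 21 1998.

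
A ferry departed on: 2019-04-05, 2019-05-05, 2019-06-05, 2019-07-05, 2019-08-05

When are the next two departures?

2019-09-05, 2019-10-05

Each date is the 5th; the gaps (30, 31, 30, 31) track the month lengths.
The rule is the 5th of each month.
September 2019: 2019-09-05.
October 2019: 2019-10-05.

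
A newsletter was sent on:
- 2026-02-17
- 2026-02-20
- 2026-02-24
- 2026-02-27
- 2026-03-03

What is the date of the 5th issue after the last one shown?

Gaps: 3, 4, 3, 4 days — not constant, but cyclic with period 2.
The events fall on every Tuesday and Friday.
The following Friday is 2026-03-06.
The following Tuesday is 2026-03-10.
The following Friday is 2026-03-13.
The following Tuesday is 2026-03-17.
The following Friday is 2026-03-20.

2026-03-20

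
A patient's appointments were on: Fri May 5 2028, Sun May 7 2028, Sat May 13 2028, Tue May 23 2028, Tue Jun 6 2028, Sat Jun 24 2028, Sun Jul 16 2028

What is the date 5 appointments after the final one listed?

Gaps: 2, 6, 10, 14, 18, 22 days — each gap is 4 larger than the previous one.
Next gap: 26 days. Sun Jul 16 2028 + 26 days = Fri Aug 11 2028.
Next gap: 30 days. Fri Aug 11 2028 + 30 days = Sun Sep 10 2028.
Next gap: 34 days. Sun Sep 10 2028 + 34 days = Sat Oct 14 2028.
Next gap: 38 days. Sat Oct 14 2028 + 38 days = Tue Nov 21 2028.
Next gap: 42 days. Tue Nov 21 2028 + 42 days = Tue Jan 2 2029.

Tue Jan 2 2029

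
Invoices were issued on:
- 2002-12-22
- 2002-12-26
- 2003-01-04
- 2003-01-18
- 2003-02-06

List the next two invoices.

Gaps: 4, 9, 14, 19 days — each gap is 5 larger than the previous one.
Next gap: 24 days. 2003-02-06 + 24 days = 2003-03-02.
Next gap: 29 days. 2003-03-02 + 29 days = 2003-03-31.

2003-03-02, 2003-03-31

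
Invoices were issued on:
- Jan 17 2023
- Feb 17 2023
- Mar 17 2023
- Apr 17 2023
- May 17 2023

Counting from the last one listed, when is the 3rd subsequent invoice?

Aug 17 2023

Gaps: 31, 28, 31, 30 days — not constant. Every event is on the 17th of the month.
Pattern: the 17th of each month.
June 2023: Jun 17 2023.
July 2023: Jul 17 2023.
Next: August 2023 → Aug 17 2023.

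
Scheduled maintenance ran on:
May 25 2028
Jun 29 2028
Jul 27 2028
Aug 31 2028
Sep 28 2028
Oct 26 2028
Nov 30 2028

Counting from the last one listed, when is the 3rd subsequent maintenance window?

Feb 22 2029

These are Thursdays with 35, 28, 35, 28, 28, 35-day gaps.
Each is the final Thursday of its month — Jun 29 2028 is past the 28th, so '4th Thursday' doesn't fit.
Last Thursday of December 2028: Dec 28 2028.
Last Thursday of January 2029: Jan 25 2029.
Last Thursday of February 2029: Feb 22 2029.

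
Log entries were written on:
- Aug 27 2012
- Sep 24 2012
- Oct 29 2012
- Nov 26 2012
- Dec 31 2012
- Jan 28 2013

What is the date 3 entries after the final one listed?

Apr 29 2013

These are Mondays with 28, 35, 28, 35, 28-day gaps.
Each is the final Monday of its month — Oct 29 2012 is past the 28th, so '4th Monday' doesn't fit.
February 2013 ends with Monday Feb 25 2013.
March 2013 ends with Monday Mar 25 2013.
April 2013 ends with Monday Apr 29 2013.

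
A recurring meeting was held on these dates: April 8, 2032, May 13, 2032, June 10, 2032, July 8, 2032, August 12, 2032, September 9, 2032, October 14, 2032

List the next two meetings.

November 11, 2032; December 9, 2032

All dates are Thursdays, 35, 28, 28, 35, 28, 35 days apart.
Specifically, the 2nd Thursday of each month.
2nd Thursday of November 2032: November 11, 2032.
2nd Thursday of December 2032: December 9, 2032.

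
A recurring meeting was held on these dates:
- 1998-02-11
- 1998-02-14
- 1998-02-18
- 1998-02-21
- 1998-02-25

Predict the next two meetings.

Every event lands on a Wednesday or Saturday (gaps cycle 3, 4, 3, 4).
So the schedule is: every Wednesday and Saturday.
The following Saturday is 1998-02-28.
The following Wednesday is 1998-03-04.

1998-02-28, 1998-03-04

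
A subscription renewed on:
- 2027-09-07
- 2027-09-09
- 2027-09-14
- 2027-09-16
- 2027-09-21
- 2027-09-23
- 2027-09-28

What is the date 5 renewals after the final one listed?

2027-10-14

The gap pattern 2, 5, 2, 5, 2, 5 repeats every 2 events.
These are the Tuesdays and Thursdays of each week.
The following Thursday is 2027-09-30.
The following Tuesday is 2027-10-05.
Next Thursday: 2027-10-07.
Next Tuesday: 2027-10-12.
Next Thursday: 2027-10-14.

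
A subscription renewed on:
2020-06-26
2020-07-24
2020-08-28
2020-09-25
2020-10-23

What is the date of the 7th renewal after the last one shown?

2021-05-28

Gaps: 28, 35, 28, 28 days — a mix of 28 and 35. Every date is a Friday.
Each is the 4th Friday of its month.
4th Friday of November 2020: 2020-11-27.
4th Friday of December 2020: 2020-12-25.
4th Friday of January 2021: 2021-01-22.
February 2021 — 4th Friday is 2021-02-26.
March 2021 — 4th Friday is 2021-03-26.
4th Friday of April 2021: 2021-04-23.
4th Friday of May 2021: 2021-05-28.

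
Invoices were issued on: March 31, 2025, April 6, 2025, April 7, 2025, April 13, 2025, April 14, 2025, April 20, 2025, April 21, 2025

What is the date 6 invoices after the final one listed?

The gap pattern 6, 1, 6, 1, 6, 1 repeats every 2 events.
These are the Mondays and Sundays of each week.
The following Sunday is April 27, 2025.
Next Monday: April 28, 2025.
Next Sunday: May 4, 2025.
Next Monday: May 5, 2025.
The following Sunday is May 11, 2025.
Next Monday: May 12, 2025.

May 12, 2025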